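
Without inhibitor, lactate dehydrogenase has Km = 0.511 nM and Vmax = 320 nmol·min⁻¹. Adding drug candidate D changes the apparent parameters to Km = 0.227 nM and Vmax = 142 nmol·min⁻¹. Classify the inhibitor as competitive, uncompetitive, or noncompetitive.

Both Km and Vmax decrease by the same factor (~2.25-fold) — characteristic of uncompetitive inhibition.

uncompetitive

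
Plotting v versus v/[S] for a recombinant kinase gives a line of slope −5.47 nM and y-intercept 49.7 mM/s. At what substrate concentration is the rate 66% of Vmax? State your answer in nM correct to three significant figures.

10.6 nM

The Eadie–Hofstee slope gives Km = 5.47 nM (slope = −Km).
v/Vmax = [S]/(Km+[S]) = 0.66 ⇒ [S] = Km·0.66/(1−0.66) = 5.47 × 1.941 = 10.6 nM.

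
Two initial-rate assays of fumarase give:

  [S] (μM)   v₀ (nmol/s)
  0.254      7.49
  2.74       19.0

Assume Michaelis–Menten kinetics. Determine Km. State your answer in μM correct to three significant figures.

From v = Vmax[S]/(Km+[S]), each point gives Vmax = v(Km+[S])/[S].
Equating: 7.49(Km+0.254)/0.254 = 19.0(Km+2.74)/2.74.
29.49·Km + 7.49 = 6.934·Km + 19.0, so (29.49 − 6.934)·Km = 19.0 − 7.49.
Km = 11.51/22.55 = 0.510 μM; then Vmax = 7.49(0.510+0.254)/0.254 = 22.5 nmol/s.

0.510 μM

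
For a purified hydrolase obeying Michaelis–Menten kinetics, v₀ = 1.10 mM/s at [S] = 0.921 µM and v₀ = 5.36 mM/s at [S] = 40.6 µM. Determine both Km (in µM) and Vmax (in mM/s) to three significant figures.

From v = Vmax[S]/(Km+[S]), each point gives Vmax = v(Km+[S])/[S].
Equating: 1.10(Km+0.921)/0.921 = 5.36(Km+40.6)/40.6.
1.194·Km + 1.10 = 0.1320·Km + 5.36, so (1.194 − 0.1320)·Km = 5.36 − 1.10.
Km = 4.260/1.062 = 4.01 µM; then Vmax = 1.10(4.01+0.921)/0.921 = 5.89 mM/s.

Km = 4.01 µM; Vmax = 5.89 mM/s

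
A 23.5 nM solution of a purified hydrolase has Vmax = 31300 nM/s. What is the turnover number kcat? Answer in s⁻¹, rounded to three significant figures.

kcat = Vmax/[E]total = 31300 nM/s / 23.5 nM = 1330 s⁻¹.

1330 s⁻¹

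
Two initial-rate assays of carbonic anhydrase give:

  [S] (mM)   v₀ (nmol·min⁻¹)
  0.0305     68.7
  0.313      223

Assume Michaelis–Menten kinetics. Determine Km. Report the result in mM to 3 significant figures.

In reciprocal form, 1/v = (Km/Vmax)·(1/[S]) + 1/Vmax. The two points give (1/[S], 1/v) = (32.79, 0.01456) and (3.195, 0.004484).
Slope = (0.01456 − 0.004484)/(32.79 − 3.195) = 0.0003404; intercept = 0.01456 − 0.0003404×32.79 = 0.003397.
Vmax = 1/intercept = 294 nmol·min⁻¹; Km = slope × Vmax = 0.0003404 × 294 = 0.100 mM.

0.100 mM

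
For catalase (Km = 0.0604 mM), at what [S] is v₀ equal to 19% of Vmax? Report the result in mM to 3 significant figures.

v/Vmax = [S]/(Km+[S]) = 0.19, so [S] = Km·0.19/(1 − 0.19) = 0.0604 × 0.2346.
[S] = 0.0142 mM.

0.0142 mM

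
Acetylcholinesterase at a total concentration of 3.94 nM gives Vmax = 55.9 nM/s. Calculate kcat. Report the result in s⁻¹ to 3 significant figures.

14.2 s⁻¹

kcat = Vmax/[E]total = 55.9 nM/s / 3.94 nM = 14.2 s⁻¹.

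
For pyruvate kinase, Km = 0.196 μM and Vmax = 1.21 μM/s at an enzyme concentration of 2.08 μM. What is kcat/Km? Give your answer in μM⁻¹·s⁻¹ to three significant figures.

kcat = Vmax/[E]total = 1.21/2.08 = 0.582 s⁻¹.
kcat/Km = 0.582/0.196 = 2.97 μM⁻¹·s⁻¹.

2.97 μM⁻¹·s⁻¹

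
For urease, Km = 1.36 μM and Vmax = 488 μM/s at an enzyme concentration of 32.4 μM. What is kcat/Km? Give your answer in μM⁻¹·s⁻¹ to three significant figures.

11.1 μM⁻¹·s⁻¹

kcat = Vmax/[E]total = 488/32.4 = 15.1 s⁻¹.
kcat/Km = 15.1/1.36 = 11.1 μM⁻¹·s⁻¹.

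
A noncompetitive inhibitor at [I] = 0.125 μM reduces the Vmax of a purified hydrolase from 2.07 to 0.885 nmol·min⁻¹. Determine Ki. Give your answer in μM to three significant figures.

Noncompetitive: Vmax,app = Vmax/α with α = 1 + [I]/Ki.
α = Vmax/Vmax,app = 2.07/0.885 = 2.339.
Since α = 1 + [I]/Ki, [I]/Ki = 2.339 − 1 = 1.339 and Ki = 0.125/1.339 = 0.0934 μM.

0.0934 μM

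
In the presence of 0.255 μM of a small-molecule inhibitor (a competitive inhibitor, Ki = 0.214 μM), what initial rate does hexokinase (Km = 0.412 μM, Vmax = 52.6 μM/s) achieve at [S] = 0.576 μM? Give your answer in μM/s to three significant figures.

α = 1 + [I]/Ki = 1 + 0.255/0.214 = 2.192.
For a competitive inhibitor, Vmax is unchanged and the apparent Km becomes α·Km: Km,app = 0.903 μM, Vmax,app = 52.6 μM/s.
v = Vmax,app·[S]/(Km,app + [S]) = 52.6 × 0.576/(0.903 + 0.576) = 20.5 μM/s.

20.5 μM/s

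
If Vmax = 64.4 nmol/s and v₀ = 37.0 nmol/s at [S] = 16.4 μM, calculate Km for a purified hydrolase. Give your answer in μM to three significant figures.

v/Vmax = 37.0/64.4 = 0.5745 = [S]/(Km+[S]).
So Km + [S] = [S]/0.5745 = 28.54 μM, giving Km = 28.54 − 16.4 = 12.1 μM.

12.1 μM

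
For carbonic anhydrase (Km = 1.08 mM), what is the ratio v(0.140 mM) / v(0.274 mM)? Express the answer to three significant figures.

0.567

The fractional saturations are [S]/(Km+[S]) = 0.274/1.354 = 0.2024 and 0.140/1.220 = 0.1148.
v₂/v₁ is just their ratio: 0.1148/0.2024 = 0.567.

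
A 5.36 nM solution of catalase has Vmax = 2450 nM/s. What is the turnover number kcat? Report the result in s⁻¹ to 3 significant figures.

457 s⁻¹

kcat = Vmax/[E]total = 2450 nM/s / 5.36 nM = 457 s⁻¹.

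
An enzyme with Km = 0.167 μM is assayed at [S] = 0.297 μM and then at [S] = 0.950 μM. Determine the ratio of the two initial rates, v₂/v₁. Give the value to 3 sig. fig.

Since Vmax cancels, v₂/v₁ = [S]₂(Km+[S]₁) / [S]₁(Km+[S]₂).
= 0.950×(0.167+0.297) / (0.297×(0.167+0.950)) = 0.4408/0.3317 = 1.33.

1.33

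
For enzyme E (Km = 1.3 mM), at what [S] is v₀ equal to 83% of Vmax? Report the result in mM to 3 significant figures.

6.35 mM

v/Vmax = [S]/(Km+[S]) = 0.83, so [S] = Km·0.83/(1 − 0.83) = 1.3 × 4.882.
[S] = 6.35 mM.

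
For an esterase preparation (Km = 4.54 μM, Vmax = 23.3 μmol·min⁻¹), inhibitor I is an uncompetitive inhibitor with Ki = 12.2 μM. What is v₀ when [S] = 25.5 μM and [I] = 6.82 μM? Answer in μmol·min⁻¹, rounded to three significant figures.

α = 1 + [I]/Ki = 1 + 6.82/12.2 = 1.559.
For an uncompetitive inhibitor, both parameters are divided by α, giving Vmax/α and Km/α: Km,app = 2.91 μM, Vmax,app = 14.9 μmol·min⁻¹.
v = Vmax,app·[S]/(Km,app + [S]) = 14.9 × 25.5/(2.91 + 25.5) = 13.4 μmol·min⁻¹.

13.4 μmol·min⁻¹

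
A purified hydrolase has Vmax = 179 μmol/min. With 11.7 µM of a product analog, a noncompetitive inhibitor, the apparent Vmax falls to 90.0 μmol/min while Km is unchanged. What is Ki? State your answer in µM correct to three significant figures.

Noncompetitive: Vmax,app = Vmax/α with α = 1 + [I]/Ki.
α = Vmax/Vmax,app = 179/90.0 = 1.989.
Since α = 1 + [I]/Ki, [I]/Ki = 1.989 − 1 = 0.9889 and Ki = 11.7/0.9889 = 11.8 µM.

11.8 µM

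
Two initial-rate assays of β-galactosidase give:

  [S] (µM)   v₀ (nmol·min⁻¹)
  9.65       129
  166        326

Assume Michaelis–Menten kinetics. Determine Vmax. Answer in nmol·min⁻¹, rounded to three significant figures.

360 nmol·min⁻¹

From v = Vmax[S]/(Km+[S]), each point gives Vmax = v(Km+[S])/[S].
Equating: 129(Km+9.65)/9.65 = 326(Km+166)/166.
13.37·Km + 129 = 1.964·Km + 326, so (13.37 − 1.964)·Km = 326 − 129.
Km = 197.0/11.40 = 17.3 µM; then Vmax = 129(17.3+9.65)/9.65 = 360 nmol·min⁻¹.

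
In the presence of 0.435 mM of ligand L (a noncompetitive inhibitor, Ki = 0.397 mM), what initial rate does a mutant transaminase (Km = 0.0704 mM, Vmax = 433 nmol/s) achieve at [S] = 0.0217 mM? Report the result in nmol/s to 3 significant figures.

48.7 nmol/s

α = 1 + [I]/Ki = 1 + 0.435/0.397 = 2.096.
For a noncompetitive inhibitor, Vmax is reduced to Vmax/α while Km is unchanged: Km,app = 0.0704 mM, Vmax,app = 207 nmol/s.
v = Vmax,app·[S]/(Km,app + [S]) = 207 × 0.0217/(0.0704 + 0.0217) = 48.7 nmol/s.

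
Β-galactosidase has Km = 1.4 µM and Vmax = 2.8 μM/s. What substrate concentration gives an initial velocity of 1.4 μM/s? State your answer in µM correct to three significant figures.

Rearranging v = Vmax[S]/(Km+[S]) gives [S] = Km·v/(Vmax − v).
[S] = 1.4 × 1.4 / (2.8 − 1.4) = 1.960/1.400 = 1.40 µM.

1.40 µM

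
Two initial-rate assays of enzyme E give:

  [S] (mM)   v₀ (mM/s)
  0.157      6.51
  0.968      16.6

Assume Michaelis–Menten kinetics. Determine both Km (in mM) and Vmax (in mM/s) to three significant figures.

From v = Vmax[S]/(Km+[S]), each point gives Vmax = v(Km+[S])/[S].
Equating: 6.51(Km+0.157)/0.157 = 16.6(Km+0.968)/0.968.
41.46·Km + 6.51 = 17.15·Km + 16.6, so (41.46 − 17.15)·Km = 16.6 − 6.51.
Km = 10.09/24.32 = 0.415 mM; then Vmax = 6.51(0.415+0.157)/0.157 = 23.7 mM/s.

Km = 0.415 mM; Vmax = 23.7 mM/s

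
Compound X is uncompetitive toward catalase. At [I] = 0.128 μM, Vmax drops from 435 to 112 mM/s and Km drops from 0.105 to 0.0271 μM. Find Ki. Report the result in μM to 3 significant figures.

0.0444 μM

Uncompetitive: Vmax,app = Vmax/α (and Km,app = Km/α) with α = 1 + [I]/Ki.
α = Vmax/Vmax,app = 435/112 = 3.884.
Since α = 1 + [I]/Ki, [I]/Ki = 3.884 − 1 = 2.884 and Ki = 0.128/2.884 = 0.0444 μM.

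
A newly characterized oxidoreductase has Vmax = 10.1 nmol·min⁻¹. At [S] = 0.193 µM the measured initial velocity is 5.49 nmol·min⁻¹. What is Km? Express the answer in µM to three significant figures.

0.162 µM

v/Vmax = 5.49/10.1 = 0.5436 = [S]/(Km+[S]).
So Km + [S] = [S]/0.5436 = 0.3551 µM, giving Km = 0.3551 − 0.193 = 0.162 µM.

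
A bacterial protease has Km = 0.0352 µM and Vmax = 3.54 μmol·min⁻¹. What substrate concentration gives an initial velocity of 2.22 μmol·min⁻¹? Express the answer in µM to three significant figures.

0.0592 µM

The required fractional saturation is v/Vmax = 2.22/3.54 = 0.6271.
Then [S]/(Km+[S]) = 0.6271 ⇒ [S] = 0.0352 × 0.6271/(1 − 0.6271) = 0.0592 µM.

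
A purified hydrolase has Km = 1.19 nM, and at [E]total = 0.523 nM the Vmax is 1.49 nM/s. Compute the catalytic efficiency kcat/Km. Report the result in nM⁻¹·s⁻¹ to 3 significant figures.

kcat = Vmax/[E]total = 1.49/0.523 = 2.85 s⁻¹.
kcat/Km = 2.85/1.19 = 2.39 nM⁻¹·s⁻¹.

2.39 nM⁻¹·s⁻¹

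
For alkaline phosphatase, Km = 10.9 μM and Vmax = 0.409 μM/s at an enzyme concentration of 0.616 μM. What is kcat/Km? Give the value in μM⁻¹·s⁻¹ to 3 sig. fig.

kcat = Vmax/[E]total = 0.409/0.616 = 0.664 s⁻¹.
kcat/Km = 0.664/10.9 = 0.0609 μM⁻¹·s⁻¹.

0.0609 μM⁻¹·s⁻¹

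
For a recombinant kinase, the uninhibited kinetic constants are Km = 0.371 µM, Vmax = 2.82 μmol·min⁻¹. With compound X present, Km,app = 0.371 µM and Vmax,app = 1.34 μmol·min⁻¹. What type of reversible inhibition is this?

noncompetitive

Vmax decreases (2.82 → 1.34 μmol·min⁻¹) while Km is unchanged — pure noncompetitive inhibition.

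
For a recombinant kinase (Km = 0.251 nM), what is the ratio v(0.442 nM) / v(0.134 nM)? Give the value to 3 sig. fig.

1.83

Since Vmax cancels, v₂/v₁ = [S]₂(Km+[S]₁) / [S]₁(Km+[S]₂).
= 0.442×(0.251+0.134) / (0.134×(0.251+0.442)) = 0.1702/0.09286 = 1.83.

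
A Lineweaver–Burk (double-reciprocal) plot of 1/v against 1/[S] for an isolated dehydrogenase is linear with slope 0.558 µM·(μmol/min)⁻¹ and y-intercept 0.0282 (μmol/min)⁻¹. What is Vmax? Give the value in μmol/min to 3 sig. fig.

35.5 μmol/min

The y-intercept of a Lineweaver–Burk plot equals 1/Vmax, so Vmax = 1/0.0282 = 35.5 μmol/min.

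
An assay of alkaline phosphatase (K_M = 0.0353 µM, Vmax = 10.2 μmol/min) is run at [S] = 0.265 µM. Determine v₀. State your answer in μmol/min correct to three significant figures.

9.00 μmol/min

[S]/(Km+[S]) = 0.265/0.3003 = 0.8825, the fractional saturation.
v = 0.8825 × Vmax = 0.8825 × 10.2 = 9.00 μmol/min.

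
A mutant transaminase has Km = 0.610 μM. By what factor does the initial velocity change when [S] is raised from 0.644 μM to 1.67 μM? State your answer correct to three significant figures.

1.43

Since Vmax cancels, v₂/v₁ = [S]₂(Km+[S]₁) / [S]₁(Km+[S]₂).
= 1.67×(0.610+0.644) / (0.644×(0.610+1.67)) = 2.094/1.468 = 1.43.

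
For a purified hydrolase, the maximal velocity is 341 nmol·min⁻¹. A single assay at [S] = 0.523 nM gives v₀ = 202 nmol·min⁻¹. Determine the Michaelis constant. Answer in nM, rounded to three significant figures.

v/Vmax = 202/341 = 0.5924 = [S]/(Km+[S]).
So Km + [S] = [S]/0.5924 = 0.8829 nM, giving Km = 0.8829 − 0.523 = 0.360 nM.

0.360 nM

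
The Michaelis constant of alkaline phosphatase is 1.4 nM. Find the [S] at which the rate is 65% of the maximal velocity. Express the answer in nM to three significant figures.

v/Vmax = [S]/(Km+[S]) = 0.65, so [S] = Km·0.65/(1 − 0.65) = 1.4 × 1.857.
[S] = 2.60 nM.

2.60 nM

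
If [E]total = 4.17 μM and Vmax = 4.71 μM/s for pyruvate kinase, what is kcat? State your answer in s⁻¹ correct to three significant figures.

1.13 s⁻¹

kcat = Vmax/[E]total = 4.71 μM/s / 4.17 μM = 1.13 s⁻¹.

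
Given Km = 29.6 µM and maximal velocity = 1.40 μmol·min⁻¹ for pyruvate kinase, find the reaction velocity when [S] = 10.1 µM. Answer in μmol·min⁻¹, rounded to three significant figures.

0.356 μmol·min⁻¹

[S]/(Km+[S]) = 10.1/39.70 = 0.2544, the fractional saturation.
v = 0.2544 × Vmax = 0.2544 × 1.40 = 0.356 μmol·min⁻¹.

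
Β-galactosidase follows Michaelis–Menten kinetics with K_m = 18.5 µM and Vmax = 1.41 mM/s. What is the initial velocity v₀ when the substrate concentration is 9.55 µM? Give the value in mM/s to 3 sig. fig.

0.480 mM/s

[S]/(Km+[S]) = 9.55/28.05 = 0.3405, the fractional saturation.
v = 0.3405 × Vmax = 0.3405 × 1.41 = 0.480 mM/s.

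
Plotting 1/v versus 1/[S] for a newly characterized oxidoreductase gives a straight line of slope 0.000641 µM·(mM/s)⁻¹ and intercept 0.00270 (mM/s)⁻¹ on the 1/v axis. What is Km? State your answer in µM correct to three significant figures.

0.237 µM

y-intercept = 1/Vmax ⇒ Vmax = 370 mM/s; slope = Km/Vmax ⇒ Km = slope × Vmax.
Km = 0.000641 × 370 = 0.237 µM.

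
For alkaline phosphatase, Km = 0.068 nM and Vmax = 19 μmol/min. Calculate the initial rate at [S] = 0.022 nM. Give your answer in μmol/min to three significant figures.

[S]/(Km+[S]) = 0.022/0.09000 = 0.2444, the fractional saturation.
v = 0.2444 × Vmax = 0.2444 × 19 = 4.64 μmol/min.

4.64 μmol/min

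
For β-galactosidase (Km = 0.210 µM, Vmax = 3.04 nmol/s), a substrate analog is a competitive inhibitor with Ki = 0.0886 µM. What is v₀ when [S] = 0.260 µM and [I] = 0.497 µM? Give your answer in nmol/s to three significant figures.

α = 1 + [I]/Ki = 1 + 0.497/0.0886 = 6.609.
For a competitive inhibitor, Vmax is unchanged and the apparent Km becomes α·Km: Km,app = 1.39 µM, Vmax,app = 3.04 nmol/s.
v = Vmax,app·[S]/(Km,app + [S]) = 3.04 × 0.260/(1.39 + 0.260) = 0.480 nmol/s.

0.480 nmol/s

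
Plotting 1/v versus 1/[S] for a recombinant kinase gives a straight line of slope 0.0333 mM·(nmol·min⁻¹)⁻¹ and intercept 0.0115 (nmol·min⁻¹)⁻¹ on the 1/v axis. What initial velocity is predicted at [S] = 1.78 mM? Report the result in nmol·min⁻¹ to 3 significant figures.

The y-intercept is 1/Vmax, so Vmax = 1/0.0115 = 87.0 nmol·min⁻¹.
The slope is Km/Vmax, so Km = 0.0333 × 87.0 = 2.90 mM.
Then v = 87.0 × 1.78/(2.90 + 1.78) = 33.1 nmol·min⁻¹.

33.1 nmol·min⁻¹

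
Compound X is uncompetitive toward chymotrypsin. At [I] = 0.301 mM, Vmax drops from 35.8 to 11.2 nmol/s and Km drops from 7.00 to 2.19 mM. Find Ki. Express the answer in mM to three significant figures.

Uncompetitive: Vmax,app = Vmax/α (and Km,app = Km/α) with α = 1 + [I]/Ki.
α = Vmax/Vmax,app = 35.8/11.2 = 3.196.
Ki = [I]/(α − 1) = 0.301/2.196 = 0.137 mM.

0.137 mM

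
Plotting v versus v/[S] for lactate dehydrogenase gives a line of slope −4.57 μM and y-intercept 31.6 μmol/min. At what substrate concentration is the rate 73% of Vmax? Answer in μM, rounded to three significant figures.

12.4 μM

The Eadie–Hofstee slope gives Km = 4.57 μM (slope = −Km).
v/Vmax = [S]/(Km+[S]) = 0.73 ⇒ [S] = Km·0.73/(1−0.73) = 4.57 × 2.704 = 12.4 μM.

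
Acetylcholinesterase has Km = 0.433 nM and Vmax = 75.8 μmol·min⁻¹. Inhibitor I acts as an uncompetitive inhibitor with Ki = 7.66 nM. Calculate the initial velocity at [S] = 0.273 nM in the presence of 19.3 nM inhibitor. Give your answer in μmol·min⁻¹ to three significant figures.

14.8 μmol·min⁻¹

α = 1 + [I]/Ki = 1 + 19.3/7.66 = 3.520.
For an uncompetitive inhibitor, both parameters are divided by α, giving Vmax/α and Km/α: Km,app = 0.123 nM, Vmax,app = 21.5 μmol·min⁻¹.
v = Vmax,app·[S]/(Km,app + [S]) = 21.5 × 0.273/(0.123 + 0.273) = 14.8 μmol·min⁻¹.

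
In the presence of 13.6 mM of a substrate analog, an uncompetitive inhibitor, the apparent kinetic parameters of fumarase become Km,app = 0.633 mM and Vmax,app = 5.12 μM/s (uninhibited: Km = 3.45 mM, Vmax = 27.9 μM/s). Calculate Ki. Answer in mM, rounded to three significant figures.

Uncompetitive: Vmax,app = Vmax/α (and Km,app = Km/α) with α = 1 + [I]/Ki.
α = Vmax/Vmax,app = 27.9/5.12 = 5.449.
Since α = 1 + [I]/Ki, [I]/Ki = 5.449 − 1 = 4.449 and Ki = 13.6/4.449 = 3.06 mM.

3.06 mM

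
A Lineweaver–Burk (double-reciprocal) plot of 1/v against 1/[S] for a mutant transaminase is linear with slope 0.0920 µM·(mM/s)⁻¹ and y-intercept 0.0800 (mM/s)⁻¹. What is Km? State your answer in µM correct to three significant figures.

1.15 µM

y-intercept = 1/Vmax ⇒ Vmax = 12.5 mM/s; slope = Km/Vmax ⇒ Km = slope × Vmax.
Km = 0.0920 × 12.5 = 1.15 µM.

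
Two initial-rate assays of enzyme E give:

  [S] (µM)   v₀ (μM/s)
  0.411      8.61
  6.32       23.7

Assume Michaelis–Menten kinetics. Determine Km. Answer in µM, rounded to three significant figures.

From v = Vmax[S]/(Km+[S]), each point gives Vmax = v(Km+[S])/[S].
Equating: 8.61(Km+0.411)/0.411 = 23.7(Km+6.32)/6.32.
20.95·Km + 8.61 = 3.750·Km + 23.7, so (20.95 − 3.750)·Km = 23.7 − 8.61.
Km = 15.09/17.20 = 0.877 µM; then Vmax = 8.61(0.877+0.411)/0.411 = 27.0 μM/s.

0.877 µM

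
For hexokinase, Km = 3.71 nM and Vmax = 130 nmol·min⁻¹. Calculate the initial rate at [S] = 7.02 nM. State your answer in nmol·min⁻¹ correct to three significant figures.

v = Vmax·[S]/(Km + [S]) = 130 × 7.02 / (3.71 + 7.02)
  = 912.6 / 10.73 = 85.1 nmol·min⁻¹.

85.1 nmol·min⁻¹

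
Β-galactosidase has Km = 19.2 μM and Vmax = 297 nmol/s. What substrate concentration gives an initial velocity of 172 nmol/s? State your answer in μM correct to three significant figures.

The required fractional saturation is v/Vmax = 172/297 = 0.5791.
Then [S]/(Km+[S]) = 0.5791 ⇒ [S] = 19.2 × 0.5791/(1 − 0.5791) = 26.4 μM.

26.4 μM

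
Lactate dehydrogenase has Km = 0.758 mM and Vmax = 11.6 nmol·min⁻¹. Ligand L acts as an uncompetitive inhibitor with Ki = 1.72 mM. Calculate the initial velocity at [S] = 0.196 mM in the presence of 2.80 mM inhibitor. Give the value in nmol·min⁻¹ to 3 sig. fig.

With α = 1 + [I]/Ki = 1 + 2.80/1.72 = 2.628, the uncompetitive rate law is v = (Vmax/α)·[S] / (Km/α + [S]).
v = (11.6/2.628)×0.196 / (0.758/2.628 + 0.196) = 0.8652/0.4844 = 1.79 nmol·min⁻¹.

1.79 nmol·min⁻¹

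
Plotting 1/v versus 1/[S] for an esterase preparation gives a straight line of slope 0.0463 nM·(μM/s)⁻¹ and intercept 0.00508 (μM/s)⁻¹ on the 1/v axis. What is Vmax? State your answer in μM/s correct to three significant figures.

The y-intercept of a Lineweaver–Burk plot equals 1/Vmax, so Vmax = 1/0.00508 = 197 μM/s.

197 μM/s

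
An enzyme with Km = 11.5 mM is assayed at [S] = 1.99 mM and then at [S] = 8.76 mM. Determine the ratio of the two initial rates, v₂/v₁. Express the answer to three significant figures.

The fractional saturations are [S]/(Km+[S]) = 1.99/13.49 = 0.1475 and 8.76/20.26 = 0.4324.
v₂/v₁ is just their ratio: 0.4324/0.1475 = 2.93.

2.93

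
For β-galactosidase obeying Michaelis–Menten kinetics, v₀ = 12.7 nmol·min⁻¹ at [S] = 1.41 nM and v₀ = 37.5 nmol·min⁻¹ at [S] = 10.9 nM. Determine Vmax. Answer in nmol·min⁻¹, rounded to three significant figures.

From v = Vmax[S]/(Km+[S]), each point gives Vmax = v(Km+[S])/[S].
Equating: 12.7(Km+1.41)/1.41 = 37.5(Km+10.9)/10.9.
9.007·Km + 12.7 = 3.440·Km + 37.5, so (9.007 − 3.440)·Km = 37.5 − 12.7.
Km = 24.80/5.567 = 4.46 nM; then Vmax = 12.7(4.46+1.41)/1.41 = 52.8 nmol·min⁻¹.

52.8 nmol·min⁻¹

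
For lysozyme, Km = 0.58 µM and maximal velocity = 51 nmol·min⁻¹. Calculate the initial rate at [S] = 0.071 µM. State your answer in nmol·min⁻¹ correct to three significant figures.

v = Vmax·[S]/(Km + [S]) = 51 × 0.071 / (0.58 + 0.071)
  = 3.621 / 0.6510 = 5.56 nmol·min⁻¹.

5.56 nmol·min⁻¹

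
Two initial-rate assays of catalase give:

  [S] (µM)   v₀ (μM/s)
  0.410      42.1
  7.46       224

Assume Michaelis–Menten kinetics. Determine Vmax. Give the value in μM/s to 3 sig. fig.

In reciprocal form, 1/v = (Km/Vmax)·(1/[S]) + 1/Vmax. The two points give (1/[S], 1/v) = (2.439, 0.02375) and (0.1340, 0.004464).
Slope = (0.02375 − 0.004464)/(2.439 − 0.1340) = 0.008368; intercept = 0.02375 − 0.008368×2.439 = 0.003343.
Vmax = 1/intercept = 299 μM/s; Km = slope × Vmax = 0.008368 × 299 = 2.50 µM.

299 μM/s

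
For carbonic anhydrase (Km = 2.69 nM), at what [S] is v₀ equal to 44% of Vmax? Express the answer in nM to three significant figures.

v/Vmax = [S]/(Km+[S]) = 0.44, so [S] = Km·0.44/(1 − 0.44) = 2.69 × 0.7857.
[S] = 2.11 nM.

2.11 nM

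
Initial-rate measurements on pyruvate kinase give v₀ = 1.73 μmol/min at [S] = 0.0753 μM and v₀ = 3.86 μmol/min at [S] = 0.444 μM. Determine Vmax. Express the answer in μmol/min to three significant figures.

From v = Vmax[S]/(Km+[S]), each point gives Vmax = v(Km+[S])/[S].
Equating: 1.73(Km+0.0753)/0.0753 = 3.86(Km+0.444)/0.444.
22.97·Km + 1.73 = 8.694·Km + 3.86, so (22.97 − 8.694)·Km = 3.86 − 1.73.
Km = 2.130/14.28 = 0.149 μM; then Vmax = 1.73(0.149+0.0753)/0.0753 = 5.16 μmol/min.

5.16 μmol/min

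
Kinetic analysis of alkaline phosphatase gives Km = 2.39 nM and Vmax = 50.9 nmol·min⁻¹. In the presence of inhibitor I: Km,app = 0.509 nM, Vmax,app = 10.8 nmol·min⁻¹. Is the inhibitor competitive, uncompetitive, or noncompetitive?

uncompetitive

Both Km and Vmax decrease by the same factor (~4.70-fold) — characteristic of uncompetitive inhibition.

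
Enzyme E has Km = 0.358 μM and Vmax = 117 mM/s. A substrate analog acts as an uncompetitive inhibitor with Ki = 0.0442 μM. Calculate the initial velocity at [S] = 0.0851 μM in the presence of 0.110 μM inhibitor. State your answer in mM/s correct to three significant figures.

15.2 mM/s

With α = 1 + [I]/Ki = 1 + 0.110/0.0442 = 3.489, the uncompetitive rate law is v = (Vmax/α)·[S] / (Km/α + [S]).
v = (117/3.489)×0.0851 / (0.358/3.489 + 0.0851) = 2.854/0.1877 = 15.2 mM/s.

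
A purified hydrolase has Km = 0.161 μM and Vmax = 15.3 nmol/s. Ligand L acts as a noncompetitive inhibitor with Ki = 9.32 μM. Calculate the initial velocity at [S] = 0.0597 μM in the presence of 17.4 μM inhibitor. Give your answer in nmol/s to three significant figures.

α = 1 + [I]/Ki = 1 + 17.4/9.32 = 2.867.
For a noncompetitive inhibitor, Vmax is reduced to Vmax/α while Km is unchanged: Km,app = 0.161 μM, Vmax,app = 5.34 nmol/s.
v = Vmax,app·[S]/(Km,app + [S]) = 5.34 × 0.0597/(0.161 + 0.0597) = 1.44 nmol/s.

1.44 nmol/s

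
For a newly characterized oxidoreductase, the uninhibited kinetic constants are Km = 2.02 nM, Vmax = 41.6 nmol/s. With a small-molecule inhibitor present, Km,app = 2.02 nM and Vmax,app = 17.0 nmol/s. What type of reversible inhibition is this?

Vmax decreases (41.6 → 17.0 nmol/s) while Km is unchanged — pure noncompetitive inhibition.

noncompetitive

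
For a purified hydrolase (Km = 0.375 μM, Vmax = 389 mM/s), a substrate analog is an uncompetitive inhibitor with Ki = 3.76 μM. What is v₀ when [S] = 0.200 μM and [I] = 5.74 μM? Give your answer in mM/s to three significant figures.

α = 1 + [I]/Ki = 1 + 5.74/3.76 = 2.527.
For an uncompetitive inhibitor, both parameters are divided by α, giving Vmax/α and Km/α: Km,app = 0.148 μM, Vmax,app = 154 mM/s.
v = Vmax,app·[S]/(Km,app + [S]) = 154 × 0.200/(0.148 + 0.200) = 88.4 mM/s.

88.4 mM/s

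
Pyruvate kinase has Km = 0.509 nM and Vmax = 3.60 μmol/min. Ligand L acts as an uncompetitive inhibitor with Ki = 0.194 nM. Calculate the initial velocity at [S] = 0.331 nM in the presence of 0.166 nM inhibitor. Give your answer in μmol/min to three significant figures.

α = 1 + [I]/Ki = 1 + 0.166/0.194 = 1.856.
For an uncompetitive inhibitor, both parameters are divided by α, giving Vmax/α and Km/α: Km,app = 0.274 nM, Vmax,app = 1.94 μmol/min.
v = Vmax,app·[S]/(Km,app + [S]) = 1.94 × 0.331/(0.274 + 0.331) = 1.06 μmol/min.

1.06 μmol/min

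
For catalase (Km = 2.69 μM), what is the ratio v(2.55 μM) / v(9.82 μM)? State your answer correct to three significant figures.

0.620

The fractional saturations are [S]/(Km+[S]) = 9.82/12.51 = 0.7850 and 2.55/5.240 = 0.4866.
v₂/v₁ is just their ratio: 0.4866/0.7850 = 0.620.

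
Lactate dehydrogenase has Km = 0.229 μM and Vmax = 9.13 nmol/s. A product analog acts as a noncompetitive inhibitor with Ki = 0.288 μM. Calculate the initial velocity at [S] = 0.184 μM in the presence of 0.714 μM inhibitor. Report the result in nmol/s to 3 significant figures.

With α = 1 + [I]/Ki = 1 + 0.714/0.288 = 3.479, the noncompetitive rate law is v = (Vmax/α)·[S] / (Km + [S]).
v = (9.13/3.479)×0.184 / (0.229 + 0.184) = 0.4829/0.4130 = 1.17 nmol/s.

1.17 nmol/s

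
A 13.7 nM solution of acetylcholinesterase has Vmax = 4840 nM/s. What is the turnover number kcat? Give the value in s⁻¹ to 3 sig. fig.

353 s⁻¹

kcat = Vmax/[E]total = 4840 nM/s / 13.7 nM = 353 s⁻¹.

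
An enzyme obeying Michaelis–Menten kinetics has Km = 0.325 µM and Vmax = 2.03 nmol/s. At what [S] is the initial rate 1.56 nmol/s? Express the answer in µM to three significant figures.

Rearranging v = Vmax[S]/(Km+[S]) gives [S] = Km·v/(Vmax − v).
[S] = 0.325 × 1.56 / (2.03 − 1.56) = 0.5070/0.4700 = 1.08 µM.

1.08 µM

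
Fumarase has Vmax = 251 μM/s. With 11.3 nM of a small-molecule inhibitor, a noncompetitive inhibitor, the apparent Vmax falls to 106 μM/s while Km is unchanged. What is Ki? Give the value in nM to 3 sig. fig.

8.26 nM

Noncompetitive: Vmax,app = Vmax/α with α = 1 + [I]/Ki.
α = Vmax/Vmax,app = 251/106 = 2.368.
Since α = 1 + [I]/Ki, [I]/Ki = 2.368 − 1 = 1.368 and Ki = 11.3/1.368 = 8.26 nM.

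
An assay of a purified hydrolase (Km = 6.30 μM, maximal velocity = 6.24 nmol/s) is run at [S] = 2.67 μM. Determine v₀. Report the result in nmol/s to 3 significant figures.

1.86 nmol/s

[S]/(Km+[S]) = 2.67/8.970 = 0.2977, the fractional saturation.
v = 0.2977 × Vmax = 0.2977 × 6.24 = 1.86 nmol/s.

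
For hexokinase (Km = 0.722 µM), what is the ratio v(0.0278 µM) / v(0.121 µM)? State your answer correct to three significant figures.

The fractional saturations are [S]/(Km+[S]) = 0.121/0.8430 = 0.1435 and 0.0278/0.7498 = 0.03708.
v₂/v₁ is just their ratio: 0.03708/0.1435 = 0.258.

0.258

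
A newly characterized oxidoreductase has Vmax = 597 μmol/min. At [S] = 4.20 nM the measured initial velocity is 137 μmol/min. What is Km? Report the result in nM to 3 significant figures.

v/Vmax = 137/597 = 0.2295 = [S]/(Km+[S]).
So Km + [S] = [S]/0.2295 = 18.30 nM, giving Km = 18.30 − 4.20 = 14.1 nM.

14.1 nM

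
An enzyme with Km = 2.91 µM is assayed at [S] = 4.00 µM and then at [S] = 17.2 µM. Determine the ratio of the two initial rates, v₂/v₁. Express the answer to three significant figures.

The fractional saturations are [S]/(Km+[S]) = 4.00/6.910 = 0.5789 and 17.2/20.11 = 0.8553.
v₂/v₁ is just their ratio: 0.8553/0.5789 = 1.48.

1.48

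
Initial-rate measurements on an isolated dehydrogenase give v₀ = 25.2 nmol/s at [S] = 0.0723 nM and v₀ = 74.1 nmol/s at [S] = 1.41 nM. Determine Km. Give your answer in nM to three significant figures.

In reciprocal form, 1/v = (Km/Vmax)·(1/[S]) + 1/Vmax. The two points give (1/[S], 1/v) = (13.83, 0.03968) and (0.7092, 0.01350).
Slope = (0.03968 − 0.01350)/(13.83 − 0.7092) = 0.001996; intercept = 0.03968 − 0.001996×13.83 = 0.01208.
Vmax = 1/intercept = 82.8 nmol/s; Km = slope × Vmax = 0.001996 × 82.8 = 0.165 nM.

0.165 nM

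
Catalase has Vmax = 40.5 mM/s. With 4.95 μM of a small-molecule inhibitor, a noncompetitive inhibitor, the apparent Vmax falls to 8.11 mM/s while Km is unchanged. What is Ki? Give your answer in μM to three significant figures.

Noncompetitive: Vmax,app = Vmax/α with α = 1 + [I]/Ki.
α = Vmax/Vmax,app = 40.5/8.11 = 4.994.
Ki = [I]/(α − 1) = 4.95/3.994 = 1.24 μM.

1.24 μM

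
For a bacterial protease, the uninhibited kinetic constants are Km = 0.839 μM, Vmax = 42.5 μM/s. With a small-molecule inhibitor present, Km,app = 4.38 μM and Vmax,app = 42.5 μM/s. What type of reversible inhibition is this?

Km increases (0.839 → 4.38 μM) while Vmax is unchanged — the hallmark of competitive inhibition.

competitive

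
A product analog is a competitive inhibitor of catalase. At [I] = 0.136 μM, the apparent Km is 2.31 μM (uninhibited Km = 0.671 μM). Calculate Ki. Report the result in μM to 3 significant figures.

Competitive: Km,app = α·Km with α = 1 + [I]/Ki.
α = Km,app/Km = 2.31/0.671 = 3.443.
Ki = [I]/(α − 1) = 0.136/2.443 = 0.0557 μM.

0.0557 μM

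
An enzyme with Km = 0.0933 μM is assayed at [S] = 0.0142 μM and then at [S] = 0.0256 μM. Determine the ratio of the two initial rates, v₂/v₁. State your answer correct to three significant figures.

The fractional saturations are [S]/(Km+[S]) = 0.0142/0.1075 = 0.1321 and 0.0256/0.1189 = 0.2153.
v₂/v₁ is just their ratio: 0.2153/0.1321 = 1.63.

1.63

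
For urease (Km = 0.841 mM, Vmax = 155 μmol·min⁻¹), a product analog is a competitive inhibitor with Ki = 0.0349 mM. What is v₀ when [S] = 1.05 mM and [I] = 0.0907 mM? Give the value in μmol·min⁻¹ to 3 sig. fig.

39.9 μmol·min⁻¹

With α = 1 + [I]/Ki = 1 + 0.0907/0.0349 = 3.599, the competitive rate law is v = Vmax[S] / (αKm + [S]).
v = 155×1.05 / (3.599×0.841 + 1.05) = 162.8/4.077 = 39.9 μmol·min⁻¹.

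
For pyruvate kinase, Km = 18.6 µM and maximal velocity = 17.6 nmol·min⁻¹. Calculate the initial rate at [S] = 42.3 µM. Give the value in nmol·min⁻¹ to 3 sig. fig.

[S]/(Km+[S]) = 42.3/60.90 = 0.6946, the fractional saturation.
v = 0.6946 × Vmax = 0.6946 × 17.6 = 12.2 nmol·min⁻¹.

12.2 nmol·min⁻¹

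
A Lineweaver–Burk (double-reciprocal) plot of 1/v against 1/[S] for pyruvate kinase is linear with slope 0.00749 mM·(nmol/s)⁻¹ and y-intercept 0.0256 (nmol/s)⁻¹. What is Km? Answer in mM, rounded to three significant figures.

0.293 mM

y-intercept = 1/Vmax ⇒ Vmax = 39.1 nmol/s; slope = Km/Vmax ⇒ Km = slope × Vmax.
Km = 0.00749 × 39.1 = 0.293 mM.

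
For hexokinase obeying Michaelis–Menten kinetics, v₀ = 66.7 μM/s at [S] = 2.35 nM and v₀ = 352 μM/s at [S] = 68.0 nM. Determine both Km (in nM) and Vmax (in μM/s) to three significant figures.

In reciprocal form, 1/v = (Km/Vmax)·(1/[S]) + 1/Vmax. The two points give (1/[S], 1/v) = (0.4255, 0.01499) and (0.01471, 0.002841).
Slope = (0.01499 − 0.002841)/(0.4255 − 0.01471) = 0.02958; intercept = 0.01499 − 0.02958×0.4255 = 0.002406.
Vmax = 1/intercept = 416 μM/s; Km = slope × Vmax = 0.02958 × 416 = 12.3 nM.

Km = 12.3 nM; Vmax = 416 μM/s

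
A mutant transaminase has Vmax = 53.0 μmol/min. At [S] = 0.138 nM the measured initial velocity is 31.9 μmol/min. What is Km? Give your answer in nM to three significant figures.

0.0913 nM

v/Vmax = 31.9/53.0 = 0.6019 = [S]/(Km+[S]).
So Km + [S] = [S]/0.6019 = 0.2293 nM, giving Km = 0.2293 − 0.138 = 0.0913 nM.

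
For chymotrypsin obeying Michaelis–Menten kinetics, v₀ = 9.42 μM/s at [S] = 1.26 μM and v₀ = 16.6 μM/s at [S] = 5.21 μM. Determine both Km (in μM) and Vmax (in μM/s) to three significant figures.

From v = Vmax[S]/(Km+[S]), each point gives Vmax = v(Km+[S])/[S].
Equating: 9.42(Km+1.26)/1.26 = 16.6(Km+5.21)/5.21.
7.476·Km + 9.42 = 3.186·Km + 16.6, so (7.476 − 3.186)·Km = 16.6 − 9.42.
Km = 7.180/4.290 = 1.67 μM; then Vmax = 9.42(1.67+1.26)/1.26 = 21.9 μM/s.

Km = 1.67 μM; Vmax = 21.9 μM/s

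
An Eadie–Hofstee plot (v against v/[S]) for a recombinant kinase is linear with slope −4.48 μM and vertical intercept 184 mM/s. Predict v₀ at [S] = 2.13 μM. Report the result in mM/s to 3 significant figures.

59.3 mM/s

In the Eadie–Hofstee form v = Vmax − Km·(v/[S]), the slope is −Km and the intercept is Vmax, so Km = 4.48 μM and Vmax = 184 mM/s.
v = 184 × 2.13/(4.48 + 2.13) = 59.3 mM/s.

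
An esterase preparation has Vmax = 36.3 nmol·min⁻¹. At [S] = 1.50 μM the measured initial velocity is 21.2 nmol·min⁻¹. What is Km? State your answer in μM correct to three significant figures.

1.07 μM

v/Vmax = 21.2/36.3 = 0.5840 = [S]/(Km+[S]).
So Km + [S] = [S]/0.5840 = 2.568 μM, giving Km = 2.568 − 1.50 = 1.07 μM.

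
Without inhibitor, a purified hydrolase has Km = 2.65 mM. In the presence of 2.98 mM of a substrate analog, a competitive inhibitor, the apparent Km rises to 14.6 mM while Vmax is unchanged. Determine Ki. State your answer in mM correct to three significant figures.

Competitive: Km,app = α·Km with α = 1 + [I]/Ki.
α = Km,app/Km = 14.6/2.65 = 5.509.
Ki = [I]/(α − 1) = 2.98/4.509 = 0.661 mM.

0.661 mM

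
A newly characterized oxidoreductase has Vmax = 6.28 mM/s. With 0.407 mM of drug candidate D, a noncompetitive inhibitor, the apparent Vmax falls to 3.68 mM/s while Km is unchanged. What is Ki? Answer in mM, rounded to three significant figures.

Noncompetitive: Vmax,app = Vmax/α with α = 1 + [I]/Ki.
α = Vmax/Vmax,app = 6.28/3.68 = 1.707.
Ki = [I]/(α − 1) = 0.407/0.7065 = 0.576 mM.

0.576 mM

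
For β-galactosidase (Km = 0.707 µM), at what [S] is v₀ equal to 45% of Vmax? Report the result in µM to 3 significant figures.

0.578 µM

v/Vmax = [S]/(Km+[S]) = 0.45, so [S] = Km·0.45/(1 − 0.45) = 0.707 × 0.8182.
[S] = 0.578 µM.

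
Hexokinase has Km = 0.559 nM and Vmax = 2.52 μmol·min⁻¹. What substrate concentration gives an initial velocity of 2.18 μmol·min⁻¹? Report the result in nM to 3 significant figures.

The required fractional saturation is v/Vmax = 2.18/2.52 = 0.8651.
Then [S]/(Km+[S]) = 0.8651 ⇒ [S] = 0.559 × 0.8651/(1 − 0.8651) = 3.58 nM.

3.58 nM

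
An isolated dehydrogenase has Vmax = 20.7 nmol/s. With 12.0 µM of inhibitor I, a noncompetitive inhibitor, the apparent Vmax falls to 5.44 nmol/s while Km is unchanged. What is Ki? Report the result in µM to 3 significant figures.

4.28 µM

Noncompetitive: Vmax,app = Vmax/α with α = 1 + [I]/Ki.
α = Vmax/Vmax,app = 20.7/5.44 = 3.805.
Ki = [I]/(α − 1) = 12.0/2.805 = 4.28 µM.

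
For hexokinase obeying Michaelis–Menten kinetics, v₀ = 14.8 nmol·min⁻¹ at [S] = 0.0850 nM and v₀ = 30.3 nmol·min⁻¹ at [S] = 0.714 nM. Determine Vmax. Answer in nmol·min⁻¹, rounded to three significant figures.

From v = Vmax[S]/(Km+[S]), each point gives Vmax = v(Km+[S])/[S].
Equating: 14.8(Km+0.0850)/0.0850 = 30.3(Km+0.714)/0.714.
174.1·Km + 14.8 = 42.44·Km + 30.3, so (174.1 − 42.44)·Km = 30.3 − 14.8.
Km = 15.50/131.7 = 0.118 nM; then Vmax = 14.8(0.118+0.0850)/0.0850 = 35.3 nmol·min⁻¹.

35.3 nmol·min⁻¹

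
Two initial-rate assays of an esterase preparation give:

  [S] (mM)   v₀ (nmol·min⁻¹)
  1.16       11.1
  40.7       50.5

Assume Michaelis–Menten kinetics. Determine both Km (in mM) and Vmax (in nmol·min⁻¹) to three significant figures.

In reciprocal form, 1/v = (Km/Vmax)·(1/[S]) + 1/Vmax. The two points give (1/[S], 1/v) = (0.8621, 0.09009) and (0.02457, 0.01980).
Slope = (0.09009 − 0.01980)/(0.8621 − 0.02457) = 0.08393; intercept = 0.09009 − 0.08393×0.8621 = 0.01774.
Vmax = 1/intercept = 56.4 nmol·min⁻¹; Km = slope × Vmax = 0.08393 × 56.4 = 4.73 mM.

Km = 4.73 mM; Vmax = 56.4 nmol·min⁻¹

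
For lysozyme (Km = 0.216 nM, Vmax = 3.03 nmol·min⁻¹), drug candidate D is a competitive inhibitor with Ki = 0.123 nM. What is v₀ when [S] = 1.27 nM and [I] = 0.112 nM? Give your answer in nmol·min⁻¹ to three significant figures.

With α = 1 + [I]/Ki = 1 + 0.112/0.123 = 1.911, the competitive rate law is v = Vmax[S] / (αKm + [S]).
v = 3.03×1.27 / (1.911×0.216 + 1.27) = 3.848/1.683 = 2.29 nmol·min⁻¹.

2.29 nmol·min⁻¹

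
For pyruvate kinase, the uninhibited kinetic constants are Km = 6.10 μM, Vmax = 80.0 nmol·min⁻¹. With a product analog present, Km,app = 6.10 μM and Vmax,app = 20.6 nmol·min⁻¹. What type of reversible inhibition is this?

noncompetitive

Vmax decreases (80.0 → 20.6 nmol·min⁻¹) while Km is unchanged — pure noncompetitive inhibition.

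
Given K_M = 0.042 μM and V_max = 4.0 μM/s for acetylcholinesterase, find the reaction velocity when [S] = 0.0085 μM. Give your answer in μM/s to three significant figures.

0.673 μM/s

[S]/(Km+[S]) = 0.0085/0.05050 = 0.1683, the fractional saturation.
v = 0.1683 × Vmax = 0.1683 × 4.0 = 0.673 μM/s.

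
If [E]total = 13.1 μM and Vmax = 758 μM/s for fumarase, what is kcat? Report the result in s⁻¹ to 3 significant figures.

57.9 s⁻¹

kcat = Vmax/[E]total = 758 μM/s / 13.1 μM = 57.9 s⁻¹.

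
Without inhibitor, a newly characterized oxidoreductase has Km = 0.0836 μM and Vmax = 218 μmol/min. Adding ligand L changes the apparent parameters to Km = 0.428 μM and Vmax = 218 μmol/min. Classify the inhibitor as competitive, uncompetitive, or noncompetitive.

Km increases (0.0836 → 0.428 μM) while Vmax is unchanged — the hallmark of competitive inhibition.

competitive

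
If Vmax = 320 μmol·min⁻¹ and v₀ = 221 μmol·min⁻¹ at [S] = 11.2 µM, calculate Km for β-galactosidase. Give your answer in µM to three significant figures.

v/Vmax = 221/320 = 0.6906 = [S]/(Km+[S]).
So Km + [S] = [S]/0.6906 = 16.22 µM, giving Km = 16.22 − 11.2 = 5.02 µM.

5.02 µM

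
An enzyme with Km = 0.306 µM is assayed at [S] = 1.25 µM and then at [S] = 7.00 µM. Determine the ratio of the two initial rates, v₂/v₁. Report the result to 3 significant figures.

1.19

The fractional saturations are [S]/(Km+[S]) = 1.25/1.556 = 0.8033 and 7.00/7.306 = 0.9581.
v₂/v₁ is just their ratio: 0.9581/0.8033 = 1.19.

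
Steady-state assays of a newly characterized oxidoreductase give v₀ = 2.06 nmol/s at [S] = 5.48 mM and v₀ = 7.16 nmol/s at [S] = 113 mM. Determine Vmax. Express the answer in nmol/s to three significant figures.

8.19 nmol/s

From v = Vmax[S]/(Km+[S]), each point gives Vmax = v(Km+[S])/[S].
Equating: 2.06(Km+5.48)/5.48 = 7.16(Km+113)/113.
0.3759·Km + 2.06 = 0.06336·Km + 7.16, so (0.3759 − 0.06336)·Km = 7.16 − 2.06.
Km = 5.100/0.3125 = 16.3 mM; then Vmax = 2.06(16.3+5.48)/5.48 = 8.19 nmol/s.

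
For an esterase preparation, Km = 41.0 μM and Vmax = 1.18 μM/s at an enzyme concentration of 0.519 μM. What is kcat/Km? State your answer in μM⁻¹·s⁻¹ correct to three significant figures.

0.0555 μM⁻¹·s⁻¹

kcat = Vmax/[E]total = 1.18/0.519 = 2.27 s⁻¹.
kcat/Km = 2.27/41.0 = 0.0555 μM⁻¹·s⁻¹.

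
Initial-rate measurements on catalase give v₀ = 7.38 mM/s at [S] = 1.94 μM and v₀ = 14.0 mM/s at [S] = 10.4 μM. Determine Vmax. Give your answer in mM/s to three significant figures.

17.6 mM/s

From v = Vmax[S]/(Km+[S]), each point gives Vmax = v(Km+[S])/[S].
Equating: 7.38(Km+1.94)/1.94 = 14.0(Km+10.4)/10.4.
3.804·Km + 7.38 = 1.346·Km + 14.0, so (3.804 − 1.346)·Km = 14.0 − 7.38.
Km = 6.620/2.458 = 2.69 μM; then Vmax = 7.38(2.69+1.94)/1.94 = 17.6 mM/s.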